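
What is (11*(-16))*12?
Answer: -2112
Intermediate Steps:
(11*(-16))*12 = -176*12 = -2112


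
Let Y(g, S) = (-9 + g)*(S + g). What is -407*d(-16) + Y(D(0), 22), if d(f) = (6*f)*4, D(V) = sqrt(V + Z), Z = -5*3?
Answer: 156075 + 13*I*sqrt(15) ≈ 1.5608e+5 + 50.349*I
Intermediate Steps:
Z = -15
D(V) = sqrt(-15 + V) (D(V) = sqrt(V - 15) = sqrt(-15 + V))
d(f) = 24*f
-407*d(-16) + Y(D(0), 22) = -9768*(-16) + ((sqrt(-15 + 0))**2 - 9*22 - 9*sqrt(-15 + 0) + 22*sqrt(-15 + 0)) = -407*(-384) + ((sqrt(-15))**2 - 198 - 9*I*sqrt(15) + 22*sqrt(-15)) = 156288 + ((I*sqrt(15))**2 - 198 - 9*I*sqrt(15) + 22*(I*sqrt(15))) = 156288 + (-15 - 198 - 9*I*sqrt(15) + 22*I*sqrt(15)) = 156288 + (-213 + 13*I*sqrt(15)) = 156075 + 13*I*sqrt(15)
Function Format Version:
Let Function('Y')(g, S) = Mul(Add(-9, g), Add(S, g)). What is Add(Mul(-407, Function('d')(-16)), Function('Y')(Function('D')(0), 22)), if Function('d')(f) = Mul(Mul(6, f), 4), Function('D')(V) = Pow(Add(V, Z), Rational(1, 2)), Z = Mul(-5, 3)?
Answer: Add(156075, Mul(13, I, Pow(15, Rational(1, 2)))) ≈ Add(1.5608e+5, Mul(50.349, I))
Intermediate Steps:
Z = -15
Function('D')(V) = Pow(Add(-15, V), Rational(1, 2)) (Function('D')(V) = Pow(Add(V, -15), Rational(1, 2)) = Pow(Add(-15, V), Rational(1, 2)))
Function('d')(f) = Mul(24, f)
Add(Mul(-407, Function('d')(-16)), Function('Y')(Function('D')(0), 22)) = Add(Mul(-407, Mul(24, -16)), Add(Pow(Pow(Add(-15, 0), Rational(1, 2)), 2), Mul(-9, 22), Mul(-9, Pow(Add(-15, 0), Rational(1, 2))), Mul(22, Pow(Add(-15, 0), Rational(1, 2))))) = Add(Mul(-407, -384), Add(Pow(Pow(-15, Rational(1, 2)), 2), -198, Mul(-9, Pow(-15, Rational(1, 2))), Mul(22, Pow(-15, Rational(1, 2))))) = Add(156288, Add(Pow(Mul(I, Pow(15, Rational(1, 2))), 2), -198, Mul(-9, Mul(I, Pow(15, Rational(1, 2)))), Mul(22, Mul(I, Pow(15, Rational(1, 2)))))) = Add(156288, Add(-15, -198, Mul(-9, I, Pow(15, Rational(1, 2))), Mul(22, I, Pow(15, Rational(1, 2))))) = Add(156288, Add(-213, Mul(13, I, Pow(15, Rational(1, 2))))) = Add(156075, Mul(13, I, Pow(15, Rational(1, 2))))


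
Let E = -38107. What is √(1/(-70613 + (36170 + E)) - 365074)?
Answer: I*√76862716470302/14510 ≈ 604.21*I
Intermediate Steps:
√(1/(-70613 + (36170 + E)) - 365074) = √(1/(-70613 + (36170 - 38107)) - 365074) = √(1/(-70613 - 1937) - 365074) = √(1/(-72550) - 365074) = √(-1/72550 - 365074) = √(-26486118701/72550) = I*√76862716470302/14510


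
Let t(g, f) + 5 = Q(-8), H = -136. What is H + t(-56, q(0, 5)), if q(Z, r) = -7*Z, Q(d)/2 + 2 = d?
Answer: -161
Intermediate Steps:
Q(d) = -4 + 2*d
t(g, f) = -25 (t(g, f) = -5 + (-4 + 2*(-8)) = -5 + (-4 - 16) = -5 - 20 = -25)
H + t(-56, q(0, 5)) = -136 - 25 = -161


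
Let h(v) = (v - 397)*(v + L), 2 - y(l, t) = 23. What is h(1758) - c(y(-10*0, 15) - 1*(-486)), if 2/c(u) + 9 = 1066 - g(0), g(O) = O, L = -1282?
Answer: 684762650/1057 ≈ 6.4784e+5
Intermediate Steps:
y(l, t) = -21 (y(l, t) = 2 - 1*23 = 2 - 23 = -21)
c(u) = 2/1057 (c(u) = 2/(-9 + (1066 - 1*0)) = 2/(-9 + (1066 + 0)) = 2/(-9 + 1066) = 2/1057)
h(v) = (-1282 + v)*(-397 + v) (h(v) = (v - 397)*(v - 1282) = (-397 + v)*(-1282 + v) = (-1282 + v)*(-397 + v))
h(1758) - c(y(-10*0, 15) - 1*(-486)) = (508954 + 1758² - 1679*1758) - 1*2/1057 = (508954 + 3090564 - 2951682) - 2/1057 = 647836 - 2/1057 = 684762650/1057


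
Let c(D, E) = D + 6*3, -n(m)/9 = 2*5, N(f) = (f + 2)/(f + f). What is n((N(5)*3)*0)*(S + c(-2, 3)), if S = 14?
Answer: -2700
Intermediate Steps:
N(f) = (2 + f)/(2*f) (N(f) = (2 + f)/((2*f)) = (2 + f)*(1/(2*f)) = (2 + f)/(2*f))
n(m) = -90 (n(m) = -18*5 = -9*10 = -90)
c(D, E) = 18 + D (c(D, E) = D + 18 = 18 + D)
n((N(5)*3)*0)*(S + c(-2, 3)) = -90*(14 + (18 - 2)) = -90*(14 + 16) = -90*30 = -2700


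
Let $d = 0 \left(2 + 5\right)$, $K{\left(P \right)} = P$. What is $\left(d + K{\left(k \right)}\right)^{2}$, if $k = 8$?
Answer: $64$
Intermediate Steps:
$d = 0$ ($d = 0 \cdot 7 = 0$)
$\left(d + K{\left(k \right)}\right)^{2} = \left(0 + 8\right)^{2} = 8^{2} = 64$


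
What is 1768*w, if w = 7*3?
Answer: 37128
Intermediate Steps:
w = 21
1768*w = 1768*21 = 37128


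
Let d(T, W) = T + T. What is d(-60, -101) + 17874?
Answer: 17754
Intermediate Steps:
d(T, W) = 2*T
d(-60, -101) + 17874 = 2*(-60) + 17874 = -120 + 17874 = 17754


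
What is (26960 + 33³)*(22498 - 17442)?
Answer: 318007232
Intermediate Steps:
(26960 + 33³)*(22498 - 17442) = (26960 + 35937)*5056 = 62897*5056 = 318007232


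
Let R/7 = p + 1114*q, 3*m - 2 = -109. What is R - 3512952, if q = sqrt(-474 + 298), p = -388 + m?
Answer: -10547753/3 + 31192*I*sqrt(11) ≈ -3.5159e+6 + 1.0345e+5*I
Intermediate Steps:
m = -107/3 (m = 2/3 + (1/3)*(-109) = 2/3 - 109/3 = -107/3 ≈ -35.667)
p = -1271/3 (p = -388 - 107/3 = -1271/3 ≈ -423.67)
q = 4*I*sqrt(11) (q = sqrt(-176) = 4*I*sqrt(11) ≈ 13.266*I)
R = -8897/3 + 31192*I*sqrt(11) (R = 7*(-1271/3 + 1114*(4*I*sqrt(11))) = 7*(-1271/3 + 4456*I*sqrt(11)) = -8897/3 + 31192*I*sqrt(11) ≈ -2965.7 + 1.0345e+5*I)
R - 3512952 = (-8897/3 + 31192*I*sqrt(11)) - 3512952 = -10547753/3 + 31192*I*sqrt(11)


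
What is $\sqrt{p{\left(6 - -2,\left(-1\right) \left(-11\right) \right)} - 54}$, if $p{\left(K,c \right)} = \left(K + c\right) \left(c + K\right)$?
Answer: $\sqrt{307} \approx 17.521$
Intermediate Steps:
$p{\left(K,c \right)} = \left(K + c\right)^{2}$ ($p{\left(K,c \right)} = \left(K + c\right) \left(K + c\right) = \left(K + c\right)^{2}$)
$\sqrt{p{\left(6 - -2,\left(-1\right) \left(-11\right) \right)} - 54} = \sqrt{\left(\left(6 - -2\right) - -11\right)^{2} - 54} = \sqrt{\left(\left(6 + 2\right) + 11\right)^{2} - 54} = \sqrt{\left(8 + 11\right)^{2} - 54} = \sqrt{19^{2} - 54} = \sqrt{361 - 54} = \sqrt{307}$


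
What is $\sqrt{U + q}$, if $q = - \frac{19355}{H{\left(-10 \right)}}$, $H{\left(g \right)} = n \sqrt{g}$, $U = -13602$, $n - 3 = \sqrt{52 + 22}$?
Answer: $\frac{\sqrt{-163224 - 54408 \sqrt{74} + 7742 i \sqrt{10}}}{2 \sqrt{3 + \sqrt{74}}} \approx 2.2612 + 116.65 i$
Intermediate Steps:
$n = 3 + \sqrt{74}$ ($n = 3 + \sqrt{52 + 22} = 3 + \sqrt{74} \approx 11.602$)
$H{\left(g \right)} = \sqrt{g} \left(3 + \sqrt{74}\right)$ ($H{\left(g \right)} = \left(3 + \sqrt{74}\right) \sqrt{g} = \sqrt{g} \left(3 + \sqrt{74}\right)$)
$q = \frac{3871 i \sqrt{10}}{2 \left(3 + \sqrt{74}\right)}$ ($q = - \frac{19355}{\sqrt{-10} \left(3 + \sqrt{74}\right)} = - \frac{19355}{i \sqrt{10} \left(3 + \sqrt{74}\right)} = - 19355 \left(- \frac{i \sqrt{10}}{10 \left(3 + \sqrt{74}\right)}\right) = \frac{3871 i \sqrt{10}}{2 \left(3 + \sqrt{74}\right)} \approx 527.53 i$)
$\sqrt{U + q} = \sqrt{-13602 - \left(- \frac{3871 i \sqrt{185}}{65} + \frac{11613 i \sqrt{10}}{130}\right)} = \sqrt{-13602 - \frac{11613 i \sqrt{10}}{130} + \frac{3871 i \sqrt{185}}{65}}$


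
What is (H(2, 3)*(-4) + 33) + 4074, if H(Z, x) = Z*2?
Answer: 4091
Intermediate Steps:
H(Z, x) = 2*Z
(H(2, 3)*(-4) + 33) + 4074 = ((2*2)*(-4) + 33) + 4074 = (4*(-4) + 33) + 4074 = (-16 + 33) + 4074 = 17 + 4074 = 4091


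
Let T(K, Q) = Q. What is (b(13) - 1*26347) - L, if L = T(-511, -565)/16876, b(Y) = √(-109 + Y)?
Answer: -444631407/16876 + 4*I*√6 ≈ -26347.0 + 9.798*I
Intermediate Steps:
L = -565/16876 ≈ -0.033480
(b(13) - 1*26347) - L = (√(-109 + 13) - 1*26347) - 1*(-565/16876) = (√(-96) - 26347) + 565/16876 = (4*I*√6 - 26347) + 565/16876 = (-26347 + 4*I*√6) + 565/16876 = -444631407/16876 + 4*I*√6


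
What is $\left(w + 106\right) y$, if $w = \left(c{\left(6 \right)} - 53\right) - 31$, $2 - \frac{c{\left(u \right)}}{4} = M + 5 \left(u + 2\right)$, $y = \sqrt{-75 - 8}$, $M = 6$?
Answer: $- 154 i \sqrt{83} \approx - 1403.0 i$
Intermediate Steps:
$y = i \sqrt{83}$ ($y = \sqrt{-83} = i \sqrt{83} \approx 9.1104 i$)
$c{\left(u \right)} = -56 - 20 u$ ($c{\left(u \right)} = 8 - 4 \left(6 + 5 \left(u + 2\right)\right) = 8 - 4 \left(6 + 5 \left(2 + u\right)\right) = 8 - 4 \left(6 + \left(10 + 5 u\right)\right) = 8 - 4 \left(16 + 5 u\right) = 8 - \left(64 + 20 u\right) = -56 - 20 u$)
$w = -260$ ($w = \left(\left(-56 - 120\right) - 53\right) - 31 = \left(-176 - 53\right) - 31 = -229 - 31 = -260$)
$\left(w + 106\right) y = \left(-260 + 106\right) i \sqrt{83} = - 154 i \sqrt{83}$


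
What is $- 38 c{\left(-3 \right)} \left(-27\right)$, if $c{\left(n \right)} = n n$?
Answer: $9234$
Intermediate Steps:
$c{\left(n \right)} = n^{2}$
$- 38 c{\left(-3 \right)} \left(-27\right) = - 38 \left(-3\right)^{2} \left(-27\right) = \left(-38\right) 9 \left(-27\right) = \left(-342\right) \left(-27\right) = 9234$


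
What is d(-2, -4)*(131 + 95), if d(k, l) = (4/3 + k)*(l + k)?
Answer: 904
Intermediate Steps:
d(k, l) = (4/3 + k)*(k + l) (d(k, l) = (4*(⅓) + k)*(k + l) = (4/3 + k)*(k + l))
d(-2, -4)*(131 + 95) = ((-2)² + (4/3)*(-2) + (4/3)*(-4) - 2*(-4))*(131 + 95) = (4 - 8/3 - 16/3 + 8)*226 = 4*226 = 904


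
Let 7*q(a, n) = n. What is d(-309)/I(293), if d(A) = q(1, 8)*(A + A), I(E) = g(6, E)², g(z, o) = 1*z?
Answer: -412/21 ≈ -19.619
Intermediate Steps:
g(z, o) = z
q(a, n) = n/7
I(E) = 36 (I(E) = 6² = 36)
d(A) = 16*A/7 (d(A) = ((⅐)*8)*(A + A) = 8*(2*A)/7 = 16*A/7)
d(-309)/I(293) = ((16/7)*(-309))/36 = -4944/7*1/36 = -412/21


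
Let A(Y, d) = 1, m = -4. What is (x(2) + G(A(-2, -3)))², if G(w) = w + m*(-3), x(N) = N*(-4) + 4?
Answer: 81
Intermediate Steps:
x(N) = 4 - 4*N (x(N) = -4*N + 4 = 4 - 4*N)
G(w) = 12 + w (G(w) = w - 4*(-3) = w + 12 = 12 + w)
(x(2) + G(A(-2, -3)))² = ((4 - 4*2) + (12 + 1))² = ((4 - 8) + 13)² = (-4 + 13)² = 9² = 81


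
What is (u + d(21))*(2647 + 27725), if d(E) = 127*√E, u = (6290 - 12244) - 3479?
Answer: -286499076 + 3857244*√21 ≈ -2.6882e+8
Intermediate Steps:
u = -9433 (u = -5954 - 3479 = -9433)
(u + d(21))*(2647 + 27725) = (-9433 + 127*√21)*(2647 + 27725) = (-9433 + 127*√21)*30372 = -286499076 + 3857244*√21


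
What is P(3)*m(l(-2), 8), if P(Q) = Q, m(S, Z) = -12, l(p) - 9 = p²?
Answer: -36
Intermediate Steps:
l(p) = 9 + p²
P(3)*m(l(-2), 8) = 3*(-12) = -36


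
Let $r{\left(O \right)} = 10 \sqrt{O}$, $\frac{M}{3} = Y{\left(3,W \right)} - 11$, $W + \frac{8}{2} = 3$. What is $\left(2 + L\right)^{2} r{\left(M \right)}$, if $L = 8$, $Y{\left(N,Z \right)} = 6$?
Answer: $1000 i \sqrt{15} \approx 3873.0 i$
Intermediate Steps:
$W = -1$ ($W = -4 + 3 = -1$)
$M = -15$ ($M = 3 \left(6 - 11\right) = 3 \left(-5\right) = -15$)
$\left(2 + L\right)^{2} r{\left(M \right)} = \left(2 + 8\right)^{2} \cdot 10 \sqrt{-15} = 10^{2} \cdot 10 i \sqrt{15} = 100 \cdot 10 i \sqrt{15} = 1000 i \sqrt{15}$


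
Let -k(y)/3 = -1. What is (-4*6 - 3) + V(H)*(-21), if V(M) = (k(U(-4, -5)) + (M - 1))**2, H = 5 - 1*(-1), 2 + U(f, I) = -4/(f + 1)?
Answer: -1371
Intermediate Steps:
U(f, I) = -2 - 4/(1 + f) (U(f, I) = -2 - 4/(f + 1) = -2 - 4/(1 + f))
k(y) = 3 (k(y) = -3*(-1) = 3)
H = 6 (H = 5 + 1 = 6)
V(M) = (2 + M)**2 (V(M) = (3 + (M - 1))**2 = (3 + (-1 + M))**2 = (2 + M)**2)
(-4*6 - 3) + V(H)*(-21) = (-4*6 - 3) + (2 + 6)**2*(-21) = (-24 - 3) + 8**2*(-21) = -27 + 64*(-21) = -27 - 1344 = -1371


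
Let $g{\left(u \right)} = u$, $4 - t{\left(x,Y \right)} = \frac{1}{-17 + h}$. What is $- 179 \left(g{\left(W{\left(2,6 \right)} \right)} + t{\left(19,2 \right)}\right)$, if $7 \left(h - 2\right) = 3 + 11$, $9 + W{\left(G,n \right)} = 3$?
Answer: $\frac{4475}{13} \approx 344.23$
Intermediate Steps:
$W{\left(G,n \right)} = -6$ ($W{\left(G,n \right)} = -9 + 3 = -6$)
$h = 4$ ($h = 2 + \frac{3 + 11}{7} = 2 + \frac{1}{7} \cdot 14 = 2 + 2 = 4$)
$t{\left(x,Y \right)} = \frac{53}{13}$ ($t{\left(x,Y \right)} = 4 - \frac{1}{-17 + 4} = 4 - \frac{1}{-13} = 4 - - \frac{1}{13} = 4 + \frac{1}{13} = \frac{53}{13}$)
$- 179 \left(g{\left(W{\left(2,6 \right)} \right)} + t{\left(19,2 \right)}\right) = - 179 \left(-6 + \frac{53}{13}\right) = \left(-179\right) \left(- \frac{25}{13}\right) = \frac{4475}{13}$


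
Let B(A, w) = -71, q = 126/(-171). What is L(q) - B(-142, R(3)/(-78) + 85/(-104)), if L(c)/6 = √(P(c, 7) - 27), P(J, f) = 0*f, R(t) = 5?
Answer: 71 + 18*I*√3 ≈ 71.0 + 31.177*I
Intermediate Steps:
P(J, f) = 0
q = -14/19 (q = 126*(-1/171) = -14/19 ≈ -0.73684)
L(c) = 18*I*√3 (L(c) = 6*√(0 - 27) = 6*√(-27) = 6*(3*I*√3) = 18*I*√3)
L(q) - B(-142, R(3)/(-78) + 85/(-104)) = 18*I*√3 - 1*(-71) = 18*I*√3 + 71 = 71 + 18*I*√3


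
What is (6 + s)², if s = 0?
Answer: 36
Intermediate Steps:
(6 + s)² = (6 + 0)² = 6² = 36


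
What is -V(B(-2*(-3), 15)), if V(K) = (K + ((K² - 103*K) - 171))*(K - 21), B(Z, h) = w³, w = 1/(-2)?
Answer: -1711463/512 ≈ -3342.7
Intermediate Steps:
w = -½ (w = 1*(-½) = -½ ≈ -0.50000)
B(Z, h) = -⅛ (B(Z, h) = (-½)³ = -⅛)
V(K) = (-21 + K)*(-171 + K² - 102*K) (V(K) = (K + (-171 + K² - 103*K))*(-21 + K) = (-171 + K² - 102*K)*(-21 + K) = (-21 + K)*(-171 + K² - 102*K))
-V(B(-2*(-3), 15)) = -(3591 + (-⅛)³ - 123*(-⅛)² + 1971*(-⅛)) = -(3591 - 1/512 - 123*1/64 - 1971/8) = -(3591 - 1/512 - 123/64 - 1971/8) = -1*1711463/512 = -1711463/512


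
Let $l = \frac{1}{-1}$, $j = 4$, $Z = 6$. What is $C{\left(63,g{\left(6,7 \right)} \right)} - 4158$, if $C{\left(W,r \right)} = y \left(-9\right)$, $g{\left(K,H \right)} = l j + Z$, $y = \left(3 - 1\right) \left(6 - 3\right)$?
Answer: $-4212$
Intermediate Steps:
$l = -1$
$y = 6$ ($y = 2 \cdot 3 = 6$)
$g{\left(K,H \right)} = 2$ ($g{\left(K,H \right)} = \left(-1\right) 4 + 6 = -4 + 6 = 2$)
$C{\left(W,r \right)} = -54$ ($C{\left(W,r \right)} = 6 \left(-9\right) = -54$)
$C{\left(63,g{\left(6,7 \right)} \right)} - 4158 = -54 - 4158 = -4212$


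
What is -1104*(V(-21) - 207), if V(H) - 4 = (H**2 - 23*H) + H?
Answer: -772800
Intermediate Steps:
V(H) = 4 + H**2 - 22*H (V(H) = 4 + ((H**2 - 23*H) + H) = 4 + (H**2 - 22*H) = 4 + H**2 - 22*H)
-1104*(V(-21) - 207) = -1104*((4 + (-21)**2 - 22*(-21)) - 207) = -1104*((4 + 441 + 462) - 207) = -1104*(907 - 207) = -1104*700 = -772800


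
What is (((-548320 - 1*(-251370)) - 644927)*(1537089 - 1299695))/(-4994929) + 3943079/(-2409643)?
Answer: 538766716823305543/12035995700347 ≈ 44763.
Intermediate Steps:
(((-548320 - 1*(-251370)) - 644927)*(1537089 - 1299695))/(-4994929) + 3943079/(-2409643) = (((-548320 + 251370) - 644927)*237394)*(-1/4994929) + 3943079*(-1/2409643) = ((-296950 - 644927)*237394)*(-1/4994929) - 3943079/2409643 = -941877*237394*(-1/4994929) - 3943079/2409643 = -223595948538*(-1/4994929) - 3943079/2409643 = 223595948538/4994929 - 3943079/2409643 = 538766716823305543/12035995700347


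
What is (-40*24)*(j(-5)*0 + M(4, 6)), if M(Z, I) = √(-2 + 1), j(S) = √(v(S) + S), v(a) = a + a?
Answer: -960*I ≈ -960.0*I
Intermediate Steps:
v(a) = 2*a
j(S) = √3*√S (j(S) = √(2*S + S) = √(3*S) = √3*√S)
M(Z, I) = I (M(Z, I) = √(-1) = I)
(-40*24)*(j(-5)*0 + M(4, 6)) = (-40*24)*((√3*√(-5))*0 + I) = -960*((√3*(I*√5))*0 + I) = -960*((I*√15)*0 + I) = -960*(0 + I) = -960*I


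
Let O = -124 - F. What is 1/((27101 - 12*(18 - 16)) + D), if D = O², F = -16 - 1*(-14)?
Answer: 1/41961 ≈ 2.3832e-5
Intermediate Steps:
F = -2 (F = -16 + 14 = -2)
O = -122 (O = -124 - 1*(-2) = -124 + 2 = -122)
D = 14884 (D = (-122)² = 14884)
1/((27101 - 12*(18 - 16)) + D) = 1/((27101 - 12*(18 - 16)) + 14884) = 1/((27101 - 12*2) + 14884) = 1/((27101 - 24) + 14884) = 1/(27077 + 14884) = 1/41961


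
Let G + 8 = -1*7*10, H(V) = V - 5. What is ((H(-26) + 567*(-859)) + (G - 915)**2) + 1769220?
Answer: 2268185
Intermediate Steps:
H(V) = -5 + V
G = -78 (G = -8 - 1*7*10 = -8 - 7*10 = -8 - 70 = -78)
((H(-26) + 567*(-859)) + (G - 915)**2) + 1769220 = (((-5 - 26) + 567*(-859)) + (-78 - 915)**2) + 1769220 = ((-31 - 487053) + (-993)**2) + 1769220 = (-487084 + 986049) + 1769220 = 498965 + 1769220 = 2268185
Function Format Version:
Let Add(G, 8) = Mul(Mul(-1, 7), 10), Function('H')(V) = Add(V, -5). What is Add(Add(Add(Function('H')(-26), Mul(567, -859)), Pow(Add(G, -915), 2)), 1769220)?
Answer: 2268185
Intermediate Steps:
Function('H')(V) = Add(-5, V)
G = -78 (G = Add(-8, Mul(Mul(-1, 7), 10)) = Add(-8, Mul(-7, 10)) = Add(-8, -70) = -78)
Add(Add(Add(Function('H')(-26), Mul(567, -859)), Pow(Add(G, -915), 2)), 1769220) = Add(Add(Add(Add(-5, -26), Mul(567, -859)), Pow(Add(-78, -915), 2)), 1769220) = Add(Add(Add(-31, -487053), Pow(-993, 2)), 1769220) = Add(Add(-487084, 986049), 1769220) = Add(498965, 1769220) = 2268185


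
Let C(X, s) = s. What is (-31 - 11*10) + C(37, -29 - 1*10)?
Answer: -180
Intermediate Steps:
(-31 - 11*10) + C(37, -29 - 1*10) = (-31 - 11*10) + (-29 - 1*10) = (-31 - 110) + (-29 - 10) = -141 - 39 = -180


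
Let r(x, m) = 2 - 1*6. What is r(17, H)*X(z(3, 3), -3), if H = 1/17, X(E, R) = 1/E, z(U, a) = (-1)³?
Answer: 4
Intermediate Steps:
z(U, a) = -1
H = 1/17 ≈ 0.058824
r(x, m) = -4 (r(x, m) = 2 - 6 = -4)
r(17, H)*X(z(3, 3), -3) = -4/(-1) = -4*(-1) = 4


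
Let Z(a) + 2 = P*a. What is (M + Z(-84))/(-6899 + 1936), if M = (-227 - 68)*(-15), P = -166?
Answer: -18367/4963 ≈ -3.7008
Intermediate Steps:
M = 4425 (M = -295*(-15) = 4425)
Z(a) = -2 - 166*a
(M + Z(-84))/(-6899 + 1936) = (4425 + (-2 - 166*(-84)))/(-6899 + 1936) = (4425 + (-2 + 13944))/(-4963) = (4425 + 13942)*(-1/4963) = 18367*(-1/4963) = -18367/4963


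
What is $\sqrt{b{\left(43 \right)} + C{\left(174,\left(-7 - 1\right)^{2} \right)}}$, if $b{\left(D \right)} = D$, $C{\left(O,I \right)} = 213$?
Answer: $16$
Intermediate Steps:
$\sqrt{b{\left(43 \right)} + C{\left(174,\left(-7 - 1\right)^{2} \right)}} = \sqrt{43 + 213} = \sqrt{256} = 16$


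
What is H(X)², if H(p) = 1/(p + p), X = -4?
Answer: 1/64 ≈ 0.015625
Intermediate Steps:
H(p) = 1/(2*p)
H(X)² = ((½)/(-4))² = ((½)*(-¼))² = (-⅛)² = 1/64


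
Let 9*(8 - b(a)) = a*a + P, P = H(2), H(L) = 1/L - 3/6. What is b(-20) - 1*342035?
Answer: -3078643/9 ≈ -3.4207e+5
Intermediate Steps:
H(L) = -½ + 1/L (H(L) = 1/L - 3*⅙ = 1/L - ½ = -½ + 1/L)
P = 0 (P = (½)*(2 - 1*2)/2 = (½)*(½)*(2 - 2) = (½)*(½)*0 = 0)
b(a) = 8 - a²/9 (b(a) = 8 - (a*a + 0)/9 = 8 - (a² + 0)/9 = 8 - a²/9)
b(-20) - 1*342035 = (8 - ⅑*(-20)²) - 1*342035 = (8 - ⅑*400) - 342035 = (8 - 400/9) - 342035 = -328/9 - 342035 = -3078643/9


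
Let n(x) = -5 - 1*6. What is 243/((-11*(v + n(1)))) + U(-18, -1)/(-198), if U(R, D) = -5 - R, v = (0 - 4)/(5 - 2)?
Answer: 12641/7326 ≈ 1.7255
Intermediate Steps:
v = -4/3 ≈ -1.3333
n(x) = -11 (n(x) = -5 - 6 = -11)
243/((-11*(v + n(1)))) + U(-18, -1)/(-198) = 243/((-11*(-4/3 - 11))) + (-5 - 1*(-18))/(-198) = 243/((-11*(-37/3))) + (-5 + 18)*(-1/198) = 243/(407/3) + 13*(-1/198) = 243*(3/407) - 13/198 = 729/407 - 13/198 = 12641/7326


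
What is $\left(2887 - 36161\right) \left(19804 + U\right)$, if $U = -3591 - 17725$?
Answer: $50310288$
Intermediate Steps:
$U = -21316$
$\left(2887 - 36161\right) \left(19804 + U\right) = \left(2887 - 36161\right) \left(19804 - 21316\right) = \left(-33274\right) \left(-1512\right) = 50310288$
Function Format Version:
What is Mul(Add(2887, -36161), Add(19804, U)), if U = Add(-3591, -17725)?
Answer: 50310288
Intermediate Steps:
U = -21316
Mul(Add(2887, -36161), Add(19804, U)) = Mul(Add(2887, -36161), Add(19804, -21316)) = Mul(-33274, -1512) = 50310288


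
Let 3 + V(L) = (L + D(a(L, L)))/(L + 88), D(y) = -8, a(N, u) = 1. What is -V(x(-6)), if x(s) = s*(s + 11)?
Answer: 106/29 ≈ 3.6552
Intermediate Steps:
x(s) = s*(11 + s)
V(L) = -3 + (-8 + L)/(88 + L) (V(L) = -3 + (L - 8)/(L + 88) = -3 + (-8 + L)/(88 + L))
-V(x(-6)) = -2*(-136 - (-6)*(11 - 6))/(88 - 6*(11 - 6)) = -2*(-136 - (-6)*5)/(88 - 6*5) = -2*(-136 - 1*(-30))/(88 - 30) = -2*(-136 + 30)/58 = -2*(-106)/58 = -1*(-106/29) = 106/29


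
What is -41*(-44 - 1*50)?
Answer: 3854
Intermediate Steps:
-41*(-44 - 1*50) = -41*(-44 - 50) = -41*(-94) = -1*(-3854) = 3854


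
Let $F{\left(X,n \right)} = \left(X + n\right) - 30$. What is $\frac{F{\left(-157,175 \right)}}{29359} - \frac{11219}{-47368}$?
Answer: $\frac{328810205}{1390677112} \approx 0.23644$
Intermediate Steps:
$F{\left(X,n \right)} = -30 + X + n$
$\frac{F{\left(-157,175 \right)}}{29359} - \frac{11219}{-47368} = \frac{-30 - 157 + 175}{29359} - \frac{11219}{-47368} = \left(-12\right) \frac{1}{29359} - - \frac{11219}{47368} = - \frac{12}{29359} + \frac{11219}{47368} = \frac{328810205}{1390677112}$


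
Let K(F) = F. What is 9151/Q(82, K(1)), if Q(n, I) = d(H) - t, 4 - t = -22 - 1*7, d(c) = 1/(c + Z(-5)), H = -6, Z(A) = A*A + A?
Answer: -128114/461 ≈ -277.90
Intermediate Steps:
Z(A) = A + A**2 (Z(A) = A**2 + A = A + A**2)
d(c) = 1/(20 + c) (d(c) = 1/(c - 5*(1 - 5)) = 1/(c - 5*(-4)) = 1/(c + 20) = 1/(20 + c))
t = 33 (t = 4 - (-22 - 1*7) = 4 - (-22 - 7) = 4 - 1*(-29) = 4 + 29 = 33)
Q(n, I) = -461/14 (Q(n, I) = 1/(20 - 6) - 1*33 = 1/14 - 33 = -461/14)
9151/Q(82, K(1)) = 9151/(-461/14) = 9151*(-14/461) = -128114/461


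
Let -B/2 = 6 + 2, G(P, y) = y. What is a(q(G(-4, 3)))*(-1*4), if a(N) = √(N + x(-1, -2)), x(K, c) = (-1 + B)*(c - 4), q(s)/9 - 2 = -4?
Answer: -8*√21 ≈ -36.661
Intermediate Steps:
B = -16 (B = -2*(6 + 2) = -2*8 = -16)
q(s) = -18 (q(s) = 18 + 9*(-4) = 18 - 36 = -18)
x(K, c) = 68 - 17*c (x(K, c) = (-1 - 16)*(c - 4) = -17*(-4 + c) = 68 - 17*c)
a(N) = √(102 + N) (a(N) = √(N + (68 - 17*(-2))) = √(N + (68 + 34)) = √(N + 102) = √(102 + N))
a(q(G(-4, 3)))*(-1*4) = √(102 - 18)*(-1*4) = √84*(-4) = (2*√21)*(-4) = -8*√21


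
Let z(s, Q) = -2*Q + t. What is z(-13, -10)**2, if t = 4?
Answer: 576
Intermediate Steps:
z(s, Q) = 4 - 2*Q (z(s, Q) = -2*Q + 4 = 4 - 2*Q)
z(-13, -10)**2 = (4 - 2*(-10))**2 = (4 + 20)**2 = 24**2 = 576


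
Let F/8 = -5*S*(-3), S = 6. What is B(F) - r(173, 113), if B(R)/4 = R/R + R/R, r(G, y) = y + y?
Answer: -218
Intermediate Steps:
r(G, y) = 2*y
F = 720 (F = 8*(-5*6*(-3)) = 8*(-30*(-3)) = 8*90 = 720)
B(R) = 8 (B(R) = 4*(R/R + R/R) = 4*(1 + 1) = 4*2 = 8)
B(F) - r(173, 113) = 8 - 2*113 = 8 - 1*226 = 8 - 226 = -218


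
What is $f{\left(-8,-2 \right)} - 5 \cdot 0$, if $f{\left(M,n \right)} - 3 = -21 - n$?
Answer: $-16$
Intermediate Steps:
$f{\left(M,n \right)} = -18 - n$ ($f{\left(M,n \right)} = 3 - \left(21 + n\right) = -18 - n$)
$f{\left(-8,-2 \right)} - 5 \cdot 0 = \left(-18 - -2\right) - 5 \cdot 0 = \left(-18 + 2\right) - 0 = -16 + 0 = -16$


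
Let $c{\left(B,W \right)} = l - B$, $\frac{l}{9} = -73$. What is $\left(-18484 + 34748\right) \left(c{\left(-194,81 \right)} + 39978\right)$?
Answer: $642671960$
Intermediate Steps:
$l = -657$ ($l = 9 \left(-73\right) = -657$)
$c{\left(B,W \right)} = -657 - B$
$\left(-18484 + 34748\right) \left(c{\left(-194,81 \right)} + 39978\right) = \left(-18484 + 34748\right) \left(\left(-657 - -194\right) + 39978\right) = 16264 \left(\left(-657 + 194\right) + 39978\right) = 16264 \left(-463 + 39978\right) = 16264 \cdot 39515 = 642671960$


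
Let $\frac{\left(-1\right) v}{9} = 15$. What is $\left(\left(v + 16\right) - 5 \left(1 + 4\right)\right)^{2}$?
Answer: $20736$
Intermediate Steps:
$v = -135$ ($v = \left(-9\right) 15 = -135$)
$\left(\left(v + 16\right) - 5 \left(1 + 4\right)\right)^{2} = \left(\left(-135 + 16\right) - 5 \left(1 + 4\right)\right)^{2} = \left(-119 - 25\right)^{2} = \left(-144\right)^{2} = 20736$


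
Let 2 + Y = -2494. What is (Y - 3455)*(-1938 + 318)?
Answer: 9640620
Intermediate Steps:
Y = -2496 (Y = -2 - 2494 = -2496)
(Y - 3455)*(-1938 + 318) = (-2496 - 3455)*(-1938 + 318) = -5951*(-1620) = 9640620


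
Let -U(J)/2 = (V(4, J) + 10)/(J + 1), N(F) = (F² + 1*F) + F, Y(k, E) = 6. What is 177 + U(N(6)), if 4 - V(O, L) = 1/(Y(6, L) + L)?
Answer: 233416/1323 ≈ 176.43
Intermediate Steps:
N(F) = F² + 2*F (N(F) = (F² + F) + F = (F + F²) + F = F² + 2*F)
V(O, L) = 4 - 1/(6 + L)
U(J) = -2*(10 + (23 + 4*J)/(6 + J))/(1 + J) (U(J) = -2*((23 + 4*J)/(6 + J) + 10)/(J + 1) = -2*(10 + (23 + 4*J)/(6 + J))/(1 + J))
177 + U(N(6)) = 177 + 2*(-83 - 84*(2 + 6))/((1 + 6*(2 + 6))*(6 + 6*(2 + 6))) = 177 + 2*(-83 - 84*8)/((1 + 6*8)*(6 + 6*8)) = 177 + 2*(-83 - 14*48)/((1 + 48)*(6 + 48)) = 177 + 2*(-83 - 672)/(49*54) = 177 + 2*(1/49)*(1/54)*(-755) = 177 - 755/1323 = 233416/1323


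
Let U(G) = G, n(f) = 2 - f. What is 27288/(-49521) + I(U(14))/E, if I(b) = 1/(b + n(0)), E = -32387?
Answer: -4713490939/8553795344 ≈ -0.55104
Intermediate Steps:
I(b) = 1/(2 + b) (I(b) = 1/(b + (2 - 1*0)) = 1/(b + (2 + 0)) = 1/(b + 2) = 1/(2 + b))
27288/(-49521) + I(U(14))/E = 27288/(-49521) + 1/((2 + 14)*(-32387)) = 27288*(-1/49521) - 1/32387/16 = -9096/16507 + (1/16)*(-1/32387) = -9096/16507 - 1/518192 = -4713490939/8553795344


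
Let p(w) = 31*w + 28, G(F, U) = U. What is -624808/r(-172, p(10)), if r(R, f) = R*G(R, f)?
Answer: 78101/7267 ≈ 10.747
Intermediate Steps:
p(w) = 28 + 31*w
r(R, f) = R*f
-624808/r(-172, p(10)) = -624808*(-1/(172*(28 + 31*10))) = -624808*(-1/(172*(28 + 310))) = -624808/((-172*338)) = -624808/(-58136) = -624808*(-1/58136) = 78101/7267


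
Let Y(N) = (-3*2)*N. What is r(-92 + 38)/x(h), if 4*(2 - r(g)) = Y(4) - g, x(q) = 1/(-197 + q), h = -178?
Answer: 4125/2 ≈ 2062.5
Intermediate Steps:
Y(N) = -6*N
r(g) = 8 + g/4 (r(g) = 2 - (-6*4 - g)/4 = 2 - (-24 - g)/4 = 2 + (6 + g/4) = 8 + g/4)
r(-92 + 38)/x(h) = (8 + (-92 + 38)/4)/(1/(-197 - 178)) = (8 + (¼)*(-54))/(1/(-375)) = (8 - 27/2)/(-1/375) = -11/2*(-375) = 4125/2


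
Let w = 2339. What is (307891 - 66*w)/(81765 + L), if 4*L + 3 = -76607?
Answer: 307034/125225 ≈ 2.4519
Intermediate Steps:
L = -38305/2 (L = -¾ + (¼)*(-76607) = -¾ - 76607/4 = -38305/2 ≈ -19153.)
(307891 - 66*w)/(81765 + L) = (307891 - 66*2339)/(81765 - 38305/2) = (307891 - 154374)/(125225/2) = 153517*(2/125225) = 307034/125225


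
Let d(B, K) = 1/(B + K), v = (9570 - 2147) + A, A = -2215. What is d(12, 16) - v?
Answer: -145823/28 ≈ -5208.0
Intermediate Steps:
v = 5208 (v = (9570 - 2147) - 2215 = 7423 - 2215 = 5208)
d(12, 16) - v = 1/(12 + 16) - 1*5208 = 1/28 - 5208 = -145823/28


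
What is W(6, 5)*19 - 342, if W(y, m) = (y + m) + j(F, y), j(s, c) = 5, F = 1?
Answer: -38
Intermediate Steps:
W(y, m) = 5 + m + y (W(y, m) = (y + m) + 5 = (m + y) + 5 = 5 + m + y)
W(6, 5)*19 - 342 = (5 + 5 + 6)*19 - 342 = 16*19 - 342 = 304 - 342 = -38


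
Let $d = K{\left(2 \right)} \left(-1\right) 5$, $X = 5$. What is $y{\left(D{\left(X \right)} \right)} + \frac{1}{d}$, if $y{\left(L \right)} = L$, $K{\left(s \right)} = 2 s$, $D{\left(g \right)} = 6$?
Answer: $\frac{119}{20} \approx 5.95$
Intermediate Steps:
$d = -20$ ($d = 2 \cdot 2 \left(-1\right) 5 = 4 \left(-1\right) 5 = \left(-4\right) 5 = -20$)
$y{\left(D{\left(X \right)} \right)} + \frac{1}{d} = 6 + \frac{1}{-20} = 6 - \frac{1}{20} = \frac{119}{20}$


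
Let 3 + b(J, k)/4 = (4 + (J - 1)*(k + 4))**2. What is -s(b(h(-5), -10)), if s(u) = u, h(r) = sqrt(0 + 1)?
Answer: -52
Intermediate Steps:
h(r) = 1 (h(r) = sqrt(1) = 1)
b(J, k) = -12 + 4*(4 + (-1 + J)*(4 + k))**2 (b(J, k) = -12 + 4*(4 + (J - 1)*(k + 4))**2 = -12 + 4*(4 + (-1 + J)*(4 + k))**2)
-s(b(h(-5), -10)) = -(-12 + 4*(-1*(-10) + 4*1 + 1*(-10))**2) = -(-12 + 4*(10 + 4 - 10)**2) = -(-12 + 4*4**2) = -(-12 + 4*16) = -(-12 + 64) = -1*52 = -52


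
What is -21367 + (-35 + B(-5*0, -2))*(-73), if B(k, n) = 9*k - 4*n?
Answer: -19396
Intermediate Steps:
B(k, n) = -4*n + 9*k
-21367 + (-35 + B(-5*0, -2))*(-73) = -21367 + (-35 + (-4*(-2) + 9*(-5*0)))*(-73) = -21367 + (-35 + (8 + 9*0))*(-73) = -21367 + (-35 + (8 + 0))*(-73) = -21367 + (-35 + 8)*(-73) = -21367 - 27*(-73) = -21367 + 1971 = -19396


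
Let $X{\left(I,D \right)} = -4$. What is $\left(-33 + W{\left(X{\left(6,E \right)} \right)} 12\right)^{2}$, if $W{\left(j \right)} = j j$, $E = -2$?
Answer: $25281$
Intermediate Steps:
$W{\left(j \right)} = j^{2}$
$\left(-33 + W{\left(X{\left(6,E \right)} \right)} 12\right)^{2} = \left(-33 + \left(-4\right)^{2} \cdot 12\right)^{2} = \left(-33 + 16 \cdot 12\right)^{2} = \left(-33 + 192\right)^{2} = 159^{2} = 25281$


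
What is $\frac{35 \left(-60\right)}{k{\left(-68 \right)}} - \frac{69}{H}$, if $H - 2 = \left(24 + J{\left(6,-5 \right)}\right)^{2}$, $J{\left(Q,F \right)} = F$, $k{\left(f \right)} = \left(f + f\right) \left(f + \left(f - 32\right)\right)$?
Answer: $- \frac{9281}{32912} \approx -0.28199$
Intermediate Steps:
$k{\left(f \right)} = 2 f \left(-32 + 2 f\right)$ ($k{\left(f \right)} = 2 f \left(f + \left(f - 32\right)\right) = 2 f \left(f + \left(-32 + f\right)\right) = 2 f \left(-32 + 2 f\right)$)
$H = 363$ ($H = 2 + \left(24 - 5\right)^{2} = 2 + 19^{2} = 2 + 361 = 363$)
$\frac{35 \left(-60\right)}{k{\left(-68 \right)}} - \frac{69}{H} = \frac{35 \left(-60\right)}{4 \left(-68\right) \left(-16 - 68\right)} - \frac{69}{363} = - \frac{2100}{4 \left(-68\right) \left(-84\right)} - \frac{23}{121} = - \frac{2100}{22848} - \frac{23}{121} = \left(-2100\right) \frac{1}{22848} - \frac{23}{121} = - \frac{25}{272} - \frac{23}{121} = - \frac{9281}{32912}$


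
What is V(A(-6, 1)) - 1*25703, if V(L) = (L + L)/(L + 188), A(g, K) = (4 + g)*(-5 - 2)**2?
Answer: -1156733/45 ≈ -25705.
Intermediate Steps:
A(g, K) = 196 + 49*g (A(g, K) = (4 + g)*(-7)**2 = (4 + g)*49 = 196 + 49*g)
V(L) = 2*L/(188 + L) (V(L) = (2*L)/(188 + L) = 2*L/(188 + L))
V(A(-6, 1)) - 1*25703 = 2*(196 + 49*(-6))/(188 + (196 + 49*(-6))) - 1*25703 = 2*(196 - 294)/(188 + (196 - 294)) - 25703 = 2*(-98)/(188 - 98) - 25703 = 2*(-98)/90 - 25703 = 2*(-98)*(1/90) - 25703 = -98/45 - 25703 = -1156733/45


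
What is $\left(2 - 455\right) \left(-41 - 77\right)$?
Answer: $53454$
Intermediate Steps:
$\left(2 - 455\right) \left(-41 - 77\right) = \left(-453\right) \left(-118\right) = 53454$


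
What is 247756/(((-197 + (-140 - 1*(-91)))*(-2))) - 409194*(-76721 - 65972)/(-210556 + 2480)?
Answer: -3584486836001/12796674 ≈ -2.8011e+5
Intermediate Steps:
247756/(((-197 + (-140 - 1*(-91)))*(-2))) - 409194*(-76721 - 65972)/(-210556 + 2480) = 247756/(((-197 + (-140 + 91))*(-2))) - 409194/((-208076/(-142693))) = 247756/(((-197 - 49)*(-2))) - 409194/((-208076*(-1/142693))) = 247756/((-246*(-2))) - 409194/208076/142693 = 247756/492 - 409194*142693/208076 = 247756*(1/492) - 29194559721/104038 = 61939/123 - 29194559721/104038 = -3584486836001/12796674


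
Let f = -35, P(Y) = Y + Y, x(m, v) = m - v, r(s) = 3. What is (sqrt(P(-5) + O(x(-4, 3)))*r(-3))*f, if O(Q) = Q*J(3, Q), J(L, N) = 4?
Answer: -105*I*sqrt(38) ≈ -647.26*I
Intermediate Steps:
P(Y) = 2*Y
O(Q) = 4*Q (O(Q) = Q*4 = 4*Q)
(sqrt(P(-5) + O(x(-4, 3)))*r(-3))*f = (sqrt(2*(-5) + 4*(-4 - 1*3))*3)*(-35) = (sqrt(-10 + 4*(-4 - 3))*3)*(-35) = (sqrt(-10 + 4*(-7))*3)*(-35) = (sqrt(-10 - 28)*3)*(-35) = (sqrt(-38)*3)*(-35) = ((I*sqrt(38))*3)*(-35) = (3*I*sqrt(38))*(-35) = -105*I*sqrt(38)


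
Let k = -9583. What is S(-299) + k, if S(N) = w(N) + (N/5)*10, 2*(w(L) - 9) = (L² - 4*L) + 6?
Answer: 70259/2 ≈ 35130.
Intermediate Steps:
w(L) = 12 + L²/2 - 2*L (w(L) = 9 + ((L² - 4*L) + 6)/2 = 9 + (6 + L² - 4*L)/2 = 9 + (3 + L²/2 - 2*L) = 12 + L²/2 - 2*L)
S(N) = 12 + N²/2 (S(N) = (12 + N²/2 - 2*N) + (N/5)*10 = (12 + N²/2 - 2*N) + 2*N = 12 + N²/2)
S(-299) + k = (12 + (½)*(-299)²) - 9583 = (12 + (½)*89401) - 9583 = (12 + 89401/2) - 9583 = 89425/2 - 9583 = 70259/2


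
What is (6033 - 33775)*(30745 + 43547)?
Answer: -2061008664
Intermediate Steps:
(6033 - 33775)*(30745 + 43547) = -27742*74292 = -2061008664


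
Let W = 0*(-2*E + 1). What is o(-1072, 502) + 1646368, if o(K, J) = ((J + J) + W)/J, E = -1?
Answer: 1646370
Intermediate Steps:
W = 0 (W = 0*(-2*(-1) + 1) = 0*(2 + 1) = 0*3 = 0)
o(K, J) = 2 (o(K, J) = ((J + J) + 0)/J = (2*J + 0)/J = (2*J)/J = 2)
o(-1072, 502) + 1646368 = 2 + 1646368 = 1646370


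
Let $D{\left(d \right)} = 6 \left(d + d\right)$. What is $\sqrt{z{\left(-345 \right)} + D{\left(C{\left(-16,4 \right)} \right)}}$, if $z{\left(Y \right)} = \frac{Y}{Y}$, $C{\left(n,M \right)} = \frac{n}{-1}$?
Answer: $\sqrt{193} \approx 13.892$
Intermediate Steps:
$C{\left(n,M \right)} = - n$ ($C{\left(n,M \right)} = n \left(-1\right) = - n$)
$D{\left(d \right)} = 12 d$ ($D{\left(d \right)} = 6 \cdot 2 d = 12 d$)
$z{\left(Y \right)} = 1$
$\sqrt{z{\left(-345 \right)} + D{\left(C{\left(-16,4 \right)} \right)}} = \sqrt{1 + 12 \left(\left(-1\right) \left(-16\right)\right)} = \sqrt{1 + 12 \cdot 16} = \sqrt{1 + 192} = \sqrt{193}$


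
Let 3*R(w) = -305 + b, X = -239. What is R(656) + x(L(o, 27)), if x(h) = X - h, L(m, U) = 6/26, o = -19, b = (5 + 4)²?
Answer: -12242/39 ≈ -313.90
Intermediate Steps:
b = 81 (b = 9² = 81)
L(m, U) = 3/13 (L(m, U) = 6*(1/26) = 3/13)
x(h) = -239 - h
R(w) = -224/3 (R(w) = (-305 + 81)/3 = (⅓)*(-224) = -224/3)
R(656) + x(L(o, 27)) = -224/3 + (-239 - 1*3/13) = -224/3 + (-239 - 3/13) = -224/3 - 3110/13 = -12242/39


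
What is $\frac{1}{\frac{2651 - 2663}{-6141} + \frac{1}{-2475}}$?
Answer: $\frac{5066325}{7853} \approx 645.15$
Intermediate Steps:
$\frac{1}{\frac{2651 - 2663}{-6141} + \frac{1}{-2475}} = \frac{1}{\left(-12\right) \left(- \frac{1}{6141}\right) - \frac{1}{2475}} = \frac{1}{\frac{4}{2047} - \frac{1}{2475}} = \frac{1}{\frac{7853}{5066325}} = \frac{5066325}{7853}$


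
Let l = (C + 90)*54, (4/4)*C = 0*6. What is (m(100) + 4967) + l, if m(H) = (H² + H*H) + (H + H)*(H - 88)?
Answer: 32227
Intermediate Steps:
C = 0 (C = 0*6 = 0)
l = 4860 (l = (0 + 90)*54 = 90*54 = 4860)
m(H) = 2*H² + 2*H*(-88 + H) (m(H) = (H² + H²) + (2*H)*(-88 + H) = 2*H² + 2*H*(-88 + H))
(m(100) + 4967) + l = (4*100*(-44 + 100) + 4967) + 4860 = (4*100*56 + 4967) + 4860 = (22400 + 4967) + 4860 = 27367 + 4860 = 32227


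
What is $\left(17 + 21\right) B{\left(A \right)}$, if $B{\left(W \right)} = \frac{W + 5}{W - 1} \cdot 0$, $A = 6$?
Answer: $0$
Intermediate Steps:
$B{\left(W \right)} = 0$ ($B{\left(W \right)} = \frac{5 + W}{-1 + W} 0 = 0$)
$\left(17 + 21\right) B{\left(A \right)} = \left(17 + 21\right) 0 = 38 \cdot 0 = 0$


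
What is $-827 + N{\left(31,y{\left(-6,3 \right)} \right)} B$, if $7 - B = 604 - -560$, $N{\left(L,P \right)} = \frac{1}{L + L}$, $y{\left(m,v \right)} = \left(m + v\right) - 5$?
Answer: $- \frac{52431}{62} \approx -845.66$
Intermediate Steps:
$y{\left(m,v \right)} = -5 + m + v$
$N{\left(L,P \right)} = \frac{1}{2 L}$
$B = -1157$ ($B = 7 - \left(604 - -560\right) = 7 - \left(604 + 560\right) = 7 - 1164 = -1157$)
$-827 + N{\left(31,y{\left(-6,3 \right)} \right)} B = -827 + \frac{1}{2 \cdot 31} \left(-1157\right) = -827 + \frac{1}{2} \cdot \frac{1}{31} \left(-1157\right) = -827 + \frac{1}{62} \left(-1157\right) = -827 - \frac{1157}{62} = - \frac{52431}{62}$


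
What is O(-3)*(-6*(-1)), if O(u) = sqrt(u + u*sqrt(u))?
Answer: 6*sqrt(-3 - 3*I*sqrt(3)) ≈ 7.3485 - 12.728*I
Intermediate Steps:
O(u) = sqrt(u + u**(3/2))
O(-3)*(-6*(-1)) = sqrt(-3 + (-3)**(3/2))*(-6*(-1)) = sqrt(-3 - 3*I*sqrt(3))*6 = 6*sqrt(-3 - 3*I*sqrt(3))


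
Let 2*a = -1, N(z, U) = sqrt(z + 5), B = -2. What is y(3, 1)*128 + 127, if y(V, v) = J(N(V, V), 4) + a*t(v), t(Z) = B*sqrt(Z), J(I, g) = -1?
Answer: 127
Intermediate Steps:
N(z, U) = sqrt(5 + z)
a = -1/2 (a = (1/2)*(-1) = -1/2 ≈ -0.50000)
t(Z) = -2*sqrt(Z)
y(V, v) = -1 + sqrt(v) (y(V, v) = -1 - (-1)*sqrt(v) = -1 + sqrt(v))
y(3, 1)*128 + 127 = (-1 + sqrt(1))*128 + 127 = (-1 + 1)*128 + 127 = 0*128 + 127 = 0 + 127 = 127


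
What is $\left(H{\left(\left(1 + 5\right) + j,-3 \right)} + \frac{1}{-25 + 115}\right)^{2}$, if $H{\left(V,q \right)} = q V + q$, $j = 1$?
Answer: $\frac{4661281}{8100} \approx 575.47$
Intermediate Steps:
$H{\left(V,q \right)} = q + V q$ ($H{\left(V,q \right)} = V q + q = q + V q$)
$\left(H{\left(\left(1 + 5\right) + j,-3 \right)} + \frac{1}{-25 + 115}\right)^{2} = \left(- 3 \left(1 + \left(\left(1 + 5\right) + 1\right)\right) + \frac{1}{-25 + 115}\right)^{2} = \left(- 3 \left(1 + \left(6 + 1\right)\right) + \frac{1}{90}\right)^{2} = \left(- 3 \left(1 + 7\right) + \frac{1}{90}\right)^{2} = \left(\left(-3\right) 8 + \frac{1}{90}\right)^{2} = \left(-24 + \frac{1}{90}\right)^{2} = \left(- \frac{2159}{90}\right)^{2} = \frac{4661281}{8100}$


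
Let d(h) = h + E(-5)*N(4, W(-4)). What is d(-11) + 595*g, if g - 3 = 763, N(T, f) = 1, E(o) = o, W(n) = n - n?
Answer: 455754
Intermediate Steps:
W(n) = 0
g = 766 (g = 3 + 763 = 766)
d(h) = -5 + h (d(h) = h - 5*1 = h - 5 = -5 + h)
d(-11) + 595*g = (-5 - 11) + 595*766 = -16 + 455770 = 455754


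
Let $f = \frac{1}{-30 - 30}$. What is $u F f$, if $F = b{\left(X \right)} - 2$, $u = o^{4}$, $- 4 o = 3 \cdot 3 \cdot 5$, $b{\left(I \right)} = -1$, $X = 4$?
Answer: $\frac{820125}{1024} \approx 800.9$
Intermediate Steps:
$o = - \frac{45}{4}$ ($o = - \frac{3 \cdot 3 \cdot 5}{4} = - \frac{9 \cdot 5}{4} = \left(- \frac{1}{4}\right) 45 = - \frac{45}{4} \approx -11.25$)
$f = - \frac{1}{60}$ ($f = \frac{1}{-60} = - \frac{1}{60} \approx -0.016667$)
$u = \frac{4100625}{256}$ ($u = \left(- \frac{45}{4}\right)^{4} = \frac{4100625}{256} \approx 16018.0$)
$F = -3$ ($F = -1 - 2 = -3$)
$u F f = \frac{4100625}{256} \left(-3\right) \left(- \frac{1}{60}\right) = \left(- \frac{12301875}{256}\right) \left(- \frac{1}{60}\right) = \frac{820125}{1024}$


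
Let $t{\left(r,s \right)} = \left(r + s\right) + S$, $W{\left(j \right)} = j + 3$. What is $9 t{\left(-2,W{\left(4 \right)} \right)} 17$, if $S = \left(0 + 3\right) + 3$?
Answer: $1683$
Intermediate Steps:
$W{\left(j \right)} = 3 + j$
$S = 6$ ($S = 3 + 3 = 6$)
$t{\left(r,s \right)} = 6 + r + s$ ($t{\left(r,s \right)} = \left(r + s\right) + 6 = 6 + r + s$)
$9 t{\left(-2,W{\left(4 \right)} \right)} 17 = 9 \left(6 - 2 + \left(3 + 4\right)\right) 17 = 9 \left(6 - 2 + 7\right) 17 = 9 \cdot 11 \cdot 17 = 99 \cdot 17 = 1683$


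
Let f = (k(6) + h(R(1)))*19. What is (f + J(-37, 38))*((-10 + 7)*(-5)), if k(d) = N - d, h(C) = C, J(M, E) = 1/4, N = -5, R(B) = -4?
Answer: -17085/4 ≈ -4271.3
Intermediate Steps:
J(M, E) = ¼
k(d) = -5 - d
f = -285 (f = ((-5 - 1*6) - 4)*19 = ((-5 - 6) - 4)*19 = (-11 - 4)*19 = -15*19 = -285)
(f + J(-37, 38))*((-10 + 7)*(-5)) = (-285 + ¼)*((-10 + 7)*(-5)) = -(-3417)*(-5)/4 = -1139/4*15 = -17085/4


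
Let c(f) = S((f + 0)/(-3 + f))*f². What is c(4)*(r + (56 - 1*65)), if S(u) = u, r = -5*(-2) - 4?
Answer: -192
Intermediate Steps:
r = 6 (r = 10 - 4 = 6)
c(f) = f³/(-3 + f) (c(f) = ((f + 0)/(-3 + f))*f² = (f/(-3 + f))*f² = f³/(-3 + f))
c(4)*(r + (56 - 1*65)) = (4³/(-3 + 4))*(6 + (56 - 1*65)) = (64/1)*(6 + (56 - 65)) = (64*1)*(6 - 9) = 64*(-3) = -192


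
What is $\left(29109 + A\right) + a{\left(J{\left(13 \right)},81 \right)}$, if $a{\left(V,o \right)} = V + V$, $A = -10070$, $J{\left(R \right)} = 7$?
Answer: $19053$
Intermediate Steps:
$a{\left(V,o \right)} = 2 V$
$\left(29109 + A\right) + a{\left(J{\left(13 \right)},81 \right)} = \left(29109 - 10070\right) + 2 \cdot 7 = 19039 + 14 = 19053$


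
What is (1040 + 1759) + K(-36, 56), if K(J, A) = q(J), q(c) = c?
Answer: 2763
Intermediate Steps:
K(J, A) = J
(1040 + 1759) + K(-36, 56) = (1040 + 1759) - 36 = 2799 - 36 = 2763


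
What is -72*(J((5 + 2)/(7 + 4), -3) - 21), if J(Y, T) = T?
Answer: 1728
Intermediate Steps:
-72*(J((5 + 2)/(7 + 4), -3) - 21) = -72*(-3 - 21) = -72*(-24) = 1728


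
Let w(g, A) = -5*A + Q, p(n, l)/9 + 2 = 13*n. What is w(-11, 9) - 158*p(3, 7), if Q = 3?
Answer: -52656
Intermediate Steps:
p(n, l) = -18 + 117*n (p(n, l) = -18 + 9*(13*n) = -18 + 117*n)
w(g, A) = 3 - 5*A (w(g, A) = -5*A + 3 = 3 - 5*A)
w(-11, 9) - 158*p(3, 7) = (3 - 5*9) - 158*(-18 + 117*3) = (3 - 45) - 158*(-18 + 351) = -42 - 158*333 = -42 - 52614 = -52656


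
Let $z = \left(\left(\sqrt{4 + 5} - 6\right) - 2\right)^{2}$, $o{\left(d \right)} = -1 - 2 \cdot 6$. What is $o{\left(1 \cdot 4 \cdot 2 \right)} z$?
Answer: $-325$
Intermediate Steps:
$o{\left(d \right)} = -13$ ($o{\left(d \right)} = -1 - 12 = -13$)
$z = 25$ ($z = \left(\left(\sqrt{9} - 6\right) - 2\right)^{2} = \left(\left(3 - 6\right) - 2\right)^{2} = \left(-3 - 2\right)^{2} = \left(-5\right)^{2} = 25$)
$o{\left(1 \cdot 4 \cdot 2 \right)} z = \left(-13\right) 25 = -325$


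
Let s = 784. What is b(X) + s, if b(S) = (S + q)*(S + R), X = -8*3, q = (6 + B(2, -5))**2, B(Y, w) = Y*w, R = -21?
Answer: 1144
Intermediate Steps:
q = 16 (q = (6 + 2*(-5))**2 = (6 - 10)**2 = (-4)**2 = 16)
X = -24
b(S) = (-21 + S)*(16 + S) (b(S) = (S + 16)*(S - 21) = (16 + S)*(-21 + S) = (-21 + S)*(16 + S))
b(X) + s = (-336 + (-24)**2 - 5*(-24)) + 784 = (-336 + 576 + 120) + 784 = 360 + 784 = 1144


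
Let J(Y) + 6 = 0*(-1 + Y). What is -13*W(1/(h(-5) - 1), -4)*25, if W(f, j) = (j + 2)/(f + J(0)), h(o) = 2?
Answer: -130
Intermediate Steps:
J(Y) = -6 (J(Y) = -6 + 0*(-1 + Y) = -6 + 0 = -6)
W(f, j) = (2 + j)/(-6 + f) (W(f, j) = (j + 2)/(f - 6) = (2 + j)/(-6 + f))
-13*W(1/(h(-5) - 1), -4)*25 = -13*(2 - 4)/(-6 + 1/(2 - 1))*25 = -13*(-2)/(-6 + 1/1)*25 = -13*(-2)/(-6 + 1)*25 = -13*(-2)/(-5)*25 = -(-13)*(-2)/5*25 = -13*2/5*25 = -26/5*25 = -130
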